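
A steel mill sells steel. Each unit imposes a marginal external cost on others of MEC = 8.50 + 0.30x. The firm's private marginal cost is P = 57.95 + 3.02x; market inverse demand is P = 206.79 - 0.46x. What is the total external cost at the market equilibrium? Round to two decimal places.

Market equilibrium (private): 57.95 + 3.02x = 206.79 - 0.46x → x_m = 42.7701.
Total external cost = ∫₀^{x_m} (8.50 + 0.30x) dx = 8.50×42.7701 + ½×0.30×42.7701² = 637.9381.

637.94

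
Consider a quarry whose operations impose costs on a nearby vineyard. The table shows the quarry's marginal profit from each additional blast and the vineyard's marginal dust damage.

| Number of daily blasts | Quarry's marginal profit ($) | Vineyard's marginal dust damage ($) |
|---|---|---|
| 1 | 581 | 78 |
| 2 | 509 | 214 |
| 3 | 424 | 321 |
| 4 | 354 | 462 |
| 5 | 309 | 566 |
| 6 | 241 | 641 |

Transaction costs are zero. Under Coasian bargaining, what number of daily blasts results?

3

Bargaining reaches the level where marginal profit last exceeds marginal dust damage.
That holds through level 3 (424 ≥ 321) but not at 4 (354 < 462).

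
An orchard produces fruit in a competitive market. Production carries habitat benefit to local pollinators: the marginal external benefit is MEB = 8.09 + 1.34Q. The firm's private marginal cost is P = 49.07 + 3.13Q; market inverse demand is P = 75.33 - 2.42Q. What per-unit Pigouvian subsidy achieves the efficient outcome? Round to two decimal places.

Social marginal cost = private MC − MEB = 40.98 + 1.79Q.
Set SMC = demand: 40.98 + 1.79Q = 75.33 - 2.42Q → Q* = 8.1591.
The Pigouvian subsidy equals MEB at Q*: 8.09 + 1.34×8.1591 = 19.0232.

subsidy = 19.02 per unit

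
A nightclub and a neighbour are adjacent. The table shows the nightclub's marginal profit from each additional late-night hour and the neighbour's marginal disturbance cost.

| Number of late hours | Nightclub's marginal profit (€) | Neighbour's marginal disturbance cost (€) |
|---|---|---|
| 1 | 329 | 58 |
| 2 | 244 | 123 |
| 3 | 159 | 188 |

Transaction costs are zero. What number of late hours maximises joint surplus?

2

Bargaining reaches the level where marginal profit last exceeds marginal disturbance cost.
That holds through level 2 (244 ≥ 123) but not at 3 (159 < 188).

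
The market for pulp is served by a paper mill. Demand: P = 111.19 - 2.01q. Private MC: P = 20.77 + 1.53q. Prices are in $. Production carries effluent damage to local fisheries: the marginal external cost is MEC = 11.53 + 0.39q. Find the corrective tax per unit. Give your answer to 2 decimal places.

Social marginal cost = private MC + MEC = 32.30 + 1.92q.
Set SMC = demand: 32.30 + 1.92q = 111.19 - 2.01q → q* = 20.0738.
The Pigouvian tax equals MEC at q*: 11.53 + 0.39×20.0738 = 19.3588.

tax = $19.36 per unit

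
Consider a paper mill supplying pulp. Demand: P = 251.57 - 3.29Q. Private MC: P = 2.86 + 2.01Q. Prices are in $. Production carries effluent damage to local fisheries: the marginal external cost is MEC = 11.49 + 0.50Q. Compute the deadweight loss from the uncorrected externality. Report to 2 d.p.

DWL = $105.32

Market equilibrium (private): 2.86 + 2.01Q = 251.57 - 3.29Q → Q_m = 46.9264.
Social marginal cost = private MC + MEC = 14.35 + 2.51Q.
Set SMC = demand: 14.35 + 2.51Q = 251.57 - 3.29Q → Q* = 40.9000.
The welfare-loss triangle has base |Q_m − Q*| and height MEC(Q_m) (the vertical gap between SMC and demand is zero at Q* and MEC at Q_m).
DWL = ½ × 6.0264 × 34.9532 = 105.3210.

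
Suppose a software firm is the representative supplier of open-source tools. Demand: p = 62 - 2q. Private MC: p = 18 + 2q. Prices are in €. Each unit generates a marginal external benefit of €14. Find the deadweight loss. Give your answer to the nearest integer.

Market equilibrium (private): 18 + 2q = 62 - 2q → q_m = 11.0000.
Social marginal cost = private MC − MEB = 4 + 2q.
Set SMC = demand: 4 + 2q = 62 - 2q → q* = 14.5000.
The welfare-loss triangle has base |q_m − q*| and height MEB(q_m) (the vertical gap between SMC and demand is zero at q* and MEB at q_m).
DWL = ½ × 3.5000 × 14.0000 = 24.5000.

DWL = €25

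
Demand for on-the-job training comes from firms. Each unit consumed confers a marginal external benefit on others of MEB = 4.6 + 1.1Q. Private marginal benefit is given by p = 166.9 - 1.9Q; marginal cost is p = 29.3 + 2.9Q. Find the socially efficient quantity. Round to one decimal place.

Social marginal benefit = demand + MEB = 171.5 - 0.8Q.
Set SMB = MC: 171.5 - 0.8Q = 29.3 + 2.9Q → Q* = 38.4324.

Q* = 38.4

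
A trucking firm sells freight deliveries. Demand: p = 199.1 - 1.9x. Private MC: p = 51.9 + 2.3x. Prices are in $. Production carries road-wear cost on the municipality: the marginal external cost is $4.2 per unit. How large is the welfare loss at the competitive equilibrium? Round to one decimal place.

Market equilibrium (private): 51.9 + 2.3x = 199.1 - 1.9x → x_m = 35.0476.
Social marginal cost = private MC + MEC = 56.1 + 2.3x.
Set SMC = demand: 56.1 + 2.3x = 199.1 - 1.9x → x* = 34.0476.
Between x* and x_m the wedge SMC − demand runs linearly from 0 to MEC(x_m), so the loss is a triangle.
DWL = ½ × 1.0000 × 4.2000 = 2.1000.

DWL = $2.1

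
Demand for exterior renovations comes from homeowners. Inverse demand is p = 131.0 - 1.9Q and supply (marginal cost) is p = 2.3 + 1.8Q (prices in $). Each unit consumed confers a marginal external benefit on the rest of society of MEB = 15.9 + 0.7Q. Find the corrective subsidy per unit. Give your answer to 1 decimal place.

subsidy = $49.6 per unit

Social marginal benefit = demand + MEB = 146.9 - 1.2Q.
Set SMB = MC: 146.9 - 1.2Q = 2.3 + 1.8Q → Q* = 48.2000.
The Pigouvian subsidy equals MEB at Q*: 15.9 + 0.7×48.2000 = 49.6400.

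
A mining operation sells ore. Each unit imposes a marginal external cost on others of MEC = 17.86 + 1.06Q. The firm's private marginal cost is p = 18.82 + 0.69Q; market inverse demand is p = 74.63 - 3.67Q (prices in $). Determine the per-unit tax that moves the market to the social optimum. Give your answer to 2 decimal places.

Social marginal cost = private MC + MEC = 36.68 + 1.75Q.
Set SMC = demand: 36.68 + 1.75Q = 74.63 - 3.67Q → Q* = 7.0018.
The Pigouvian tax equals MEC at Q*: 17.86 + 1.06×7.0018 = 25.2819.

tax = $25.28 per unit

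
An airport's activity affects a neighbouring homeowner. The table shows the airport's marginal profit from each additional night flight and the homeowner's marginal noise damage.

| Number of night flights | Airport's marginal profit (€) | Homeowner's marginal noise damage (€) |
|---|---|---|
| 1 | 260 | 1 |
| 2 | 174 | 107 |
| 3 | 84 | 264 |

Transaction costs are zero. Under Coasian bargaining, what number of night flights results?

2

Bargaining reaches the level where marginal profit last exceeds marginal noise damage.
That holds through level 2 (174 ≥ 107) but not at 3 (84 < 264).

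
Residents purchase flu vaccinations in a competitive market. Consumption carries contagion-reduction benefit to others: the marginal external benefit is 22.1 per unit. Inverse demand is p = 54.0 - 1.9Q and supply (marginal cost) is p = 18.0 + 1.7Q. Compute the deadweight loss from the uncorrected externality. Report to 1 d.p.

DWL = 67.8

Market equilibrium (private): 18.0 + 1.7Q = 54.0 - 1.9Q → Q_m = 10.0000.
Social marginal benefit = demand + MEB = 76.1 - 1.9Q.
Set SMB = MC: 76.1 - 1.9Q = 18.0 + 1.7Q → Q* = 16.1389.
The loss is the area between SMB and MC from Q* to Q_m; with linear curves that's a triangle of height MEB(Q_m).
DWL = ½ × 6.1389 × 22.1000 = 67.8348.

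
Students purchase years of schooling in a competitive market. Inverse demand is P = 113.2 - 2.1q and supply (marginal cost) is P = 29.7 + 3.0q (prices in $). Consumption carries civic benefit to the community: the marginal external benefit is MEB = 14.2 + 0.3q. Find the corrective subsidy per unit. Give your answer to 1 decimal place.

subsidy = $20.3 per unit

Social marginal benefit = demand + MEB = 127.4 - 1.8q.
Set SMB = MC: 127.4 - 1.8q = 29.7 + 3.0q → q* = 20.3542.
The Pigouvian subsidy equals MEB at q*: 14.2 + 0.3×20.3542 = 20.3063.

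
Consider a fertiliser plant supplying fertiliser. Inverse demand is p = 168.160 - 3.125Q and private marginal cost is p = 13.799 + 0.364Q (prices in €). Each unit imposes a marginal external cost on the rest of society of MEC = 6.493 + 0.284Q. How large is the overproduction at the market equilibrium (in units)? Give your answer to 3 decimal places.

Market equilibrium (private): 13.799 + 0.364Q = 168.160 - 3.125Q → Q_m = 44.2422.
Social marginal cost = private MC + MEC = 20.292 + 0.648Q.
Set SMC = demand: 20.292 + 0.648Q = 168.160 - 3.125Q → Q* = 39.1911.
Gap = |44.2422 − 39.1911| = 5.0511.

5.051 units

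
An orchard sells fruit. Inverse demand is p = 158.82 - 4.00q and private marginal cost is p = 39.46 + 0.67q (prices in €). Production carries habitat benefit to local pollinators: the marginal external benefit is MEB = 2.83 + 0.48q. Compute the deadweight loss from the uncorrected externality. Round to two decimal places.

DWL = €27.20

Market equilibrium (private): 39.46 + 0.67q = 158.82 - 4.00q → q_m = 25.5589.
Social marginal cost = private MC − MEB = 36.63 + 0.19q.
Set SMC = demand: 36.63 + 0.19q = 158.82 - 4.00q → q* = 29.1623.
The welfare-loss triangle has base |q_m − q*| and height MEB(q_m) (the vertical gap between SMC and demand is zero at q* and MEB at q_m).
DWL = ½ × 3.6034 × 15.0983 = 27.2026.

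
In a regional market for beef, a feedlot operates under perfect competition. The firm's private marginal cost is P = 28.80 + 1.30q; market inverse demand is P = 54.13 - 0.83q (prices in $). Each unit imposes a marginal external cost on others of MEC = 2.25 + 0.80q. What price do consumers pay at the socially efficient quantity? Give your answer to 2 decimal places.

Social marginal cost = private MC + MEC = 31.05 + 2.10q.
Set SMC = demand: 31.05 + 2.10q = 54.13 - 0.83q → q* = 7.8771.
Consumer price on the demand curve at q*: 54.13 − 0.83×7.8771 = 47.5920.

P = $47.59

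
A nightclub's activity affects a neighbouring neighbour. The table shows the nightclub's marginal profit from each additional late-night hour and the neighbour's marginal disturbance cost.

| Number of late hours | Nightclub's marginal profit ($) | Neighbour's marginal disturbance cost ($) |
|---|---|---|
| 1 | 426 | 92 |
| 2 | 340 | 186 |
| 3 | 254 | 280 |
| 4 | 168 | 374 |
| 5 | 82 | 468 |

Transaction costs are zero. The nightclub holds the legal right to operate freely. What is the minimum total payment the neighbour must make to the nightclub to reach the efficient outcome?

Left alone the nightclub would choose level 5 (marginal profit stays positive).
Efficient level: k* = 2 (marginal profit ≥ marginal disturbance cost through 2).
The neighbour must at least cover the nightclub's forgone profit from cutting 5→2: 254 + 168 + 82 = 504.

$504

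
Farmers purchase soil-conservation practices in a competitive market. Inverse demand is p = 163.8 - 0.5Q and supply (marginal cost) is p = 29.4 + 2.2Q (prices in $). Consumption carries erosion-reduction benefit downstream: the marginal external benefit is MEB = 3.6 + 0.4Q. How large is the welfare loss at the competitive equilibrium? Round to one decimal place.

Market equilibrium (private): 29.4 + 2.2Q = 163.8 - 0.5Q → Q_m = 49.7778.
Social marginal benefit = demand + MEB = 167.4 - 0.1Q.
Set SMB = MC: 167.4 - 0.1Q = 29.4 + 2.2Q → Q* = 60.0000.
Height of the DWL triangle at Q_m is SMB(Q_m) − MC(Q_m) = MEB(Q_m) = 23.5111.
DWL = ½ × 10.2222 × 23.5111 = 120.1676.

DWL = $120.2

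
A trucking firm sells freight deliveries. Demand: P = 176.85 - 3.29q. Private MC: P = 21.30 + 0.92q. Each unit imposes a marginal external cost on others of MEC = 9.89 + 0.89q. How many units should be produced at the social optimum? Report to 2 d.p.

q* = 28.56

Social marginal cost = private MC + MEC = 31.19 + 1.81q.
Set SMC = demand: 31.19 + 1.81q = 176.85 - 3.29q → q* = 28.5608.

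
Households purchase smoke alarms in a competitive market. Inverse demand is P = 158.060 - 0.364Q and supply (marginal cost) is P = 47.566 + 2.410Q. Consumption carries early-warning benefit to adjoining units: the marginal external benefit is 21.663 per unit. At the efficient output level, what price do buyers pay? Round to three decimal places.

P = 140.719

Social marginal benefit = demand + MEB = 179.723 - 0.364Q.
Set SMB = MC: 179.723 - 0.364Q = 47.566 + 2.410Q → Q* = 47.6413.
Consumer price on the demand curve at Q*: 158.060 − 0.364×47.6413 = 140.7186.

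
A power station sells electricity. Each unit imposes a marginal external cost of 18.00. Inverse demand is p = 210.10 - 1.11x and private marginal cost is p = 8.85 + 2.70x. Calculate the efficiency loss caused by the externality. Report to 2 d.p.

DWL = 42.52

Market equilibrium (private): 8.85 + 2.70x = 210.10 - 1.11x → x_m = 52.8215.
Social marginal cost = private MC + MEC = 26.85 + 2.70x.
Set SMC = demand: 26.85 + 2.70x = 210.10 - 1.11x → x* = 48.0971.
Between x* and x_m the wedge SMC − demand runs linearly from 0 to MEC(x_m), so the loss is a triangle.
DWL = ½ × 4.7244 × 18.0000 = 42.5196.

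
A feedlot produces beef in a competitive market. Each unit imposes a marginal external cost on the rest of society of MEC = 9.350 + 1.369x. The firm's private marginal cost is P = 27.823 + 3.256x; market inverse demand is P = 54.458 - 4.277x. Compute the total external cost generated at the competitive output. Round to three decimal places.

41.617

Market equilibrium (private): 27.823 + 3.256x = 54.458 - 4.277x → x_m = 3.5358.
Total external cost = ∫₀^{x_m} (9.350 + 1.369x) dx = 9.350×3.5358 + ½×1.369×3.5358² = 41.6173.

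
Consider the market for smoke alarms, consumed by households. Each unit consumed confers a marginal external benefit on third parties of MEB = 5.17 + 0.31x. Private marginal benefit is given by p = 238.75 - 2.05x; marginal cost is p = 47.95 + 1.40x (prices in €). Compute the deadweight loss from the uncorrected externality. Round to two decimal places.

DWL = €79.29

Market equilibrium (private): 47.95 + 1.40x = 238.75 - 2.05x → x_m = 55.3043.
Social marginal benefit = demand + MEB = 243.92 - 1.74x.
Set SMB = MC: 243.92 - 1.74x = 47.95 + 1.40x → x* = 62.4108.
Between x* and x_m the wedge SMB − MC runs linearly from 0 to MEB(x_m), so the loss is a triangle.
DWL = ½ × 7.1065 × 22.3143 = 79.2883.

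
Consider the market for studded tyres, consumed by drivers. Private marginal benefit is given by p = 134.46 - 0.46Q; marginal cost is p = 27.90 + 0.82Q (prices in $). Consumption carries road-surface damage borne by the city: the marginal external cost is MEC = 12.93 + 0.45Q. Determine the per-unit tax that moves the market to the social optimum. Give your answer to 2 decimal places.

tax = $37.28 per unit

Social marginal benefit = demand − MEC = 121.53 - 0.91Q.
Set SMB = MC: 121.53 - 0.91Q = 27.90 + 0.82Q → Q* = 54.1214.
The Pigouvian tax equals MEC at Q*: 12.93 + 0.45×54.1214 = 37.2846.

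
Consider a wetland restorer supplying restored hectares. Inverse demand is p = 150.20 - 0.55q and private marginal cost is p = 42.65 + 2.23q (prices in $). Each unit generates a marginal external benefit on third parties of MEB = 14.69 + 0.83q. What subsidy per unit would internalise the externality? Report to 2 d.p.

subsidy = $66.72 per unit

Social marginal cost = private MC − MEB = 27.96 + 1.40q.
Set SMC = demand: 27.96 + 1.40q = 150.20 - 0.55q → q* = 62.6872.
The Pigouvian subsidy equals MEB at q*: 14.69 + 0.83×62.6872 = 66.7204.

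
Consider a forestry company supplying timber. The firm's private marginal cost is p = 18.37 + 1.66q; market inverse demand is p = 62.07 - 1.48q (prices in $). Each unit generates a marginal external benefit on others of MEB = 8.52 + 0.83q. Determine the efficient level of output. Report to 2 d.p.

Social marginal cost = private MC − MEB = 9.85 + 0.83q.
Set SMC = demand: 9.85 + 0.83q = 62.07 - 1.48q → q* = 22.6061.

q* = 22.61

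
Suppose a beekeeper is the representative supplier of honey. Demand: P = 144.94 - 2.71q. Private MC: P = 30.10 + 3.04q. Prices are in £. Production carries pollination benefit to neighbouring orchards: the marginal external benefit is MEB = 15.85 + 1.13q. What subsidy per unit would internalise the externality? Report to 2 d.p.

Social marginal cost = private MC − MEB = 14.25 + 1.91q.
Set SMC = demand: 14.25 + 1.91q = 144.94 - 2.71q → q* = 28.2879.
The Pigouvian subsidy equals MEB at q*: 15.85 + 1.13×28.2879 = 47.8153.

subsidy = £47.82 per unit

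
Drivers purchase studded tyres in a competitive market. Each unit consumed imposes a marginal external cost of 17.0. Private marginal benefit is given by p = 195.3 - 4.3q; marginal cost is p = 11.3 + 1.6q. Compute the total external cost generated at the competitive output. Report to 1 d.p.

530.2

Market equilibrium (private): 11.3 + 1.6q = 195.3 - 4.3q → q_m = 31.1864.
Total external cost = MEC × q_m = 17.0 × 31.1864 = 530.1688.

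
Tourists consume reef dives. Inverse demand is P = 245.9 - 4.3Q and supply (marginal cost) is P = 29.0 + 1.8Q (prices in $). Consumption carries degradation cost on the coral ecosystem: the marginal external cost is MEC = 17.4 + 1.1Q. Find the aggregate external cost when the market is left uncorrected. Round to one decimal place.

$1314.1

Market equilibrium (private): 29.0 + 1.8Q = 245.9 - 4.3Q → Q_m = 35.5574.
Total external cost = ∫₀^{Q_m} (17.4 + 1.1Q) dQ = 17.4×35.5574 + ½×1.1×35.5574² = 1314.0795.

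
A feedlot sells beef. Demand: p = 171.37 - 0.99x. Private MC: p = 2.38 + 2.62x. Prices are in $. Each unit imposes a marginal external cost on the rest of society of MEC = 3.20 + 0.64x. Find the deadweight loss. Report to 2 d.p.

Market equilibrium (private): 2.38 + 2.62x = 171.37 - 0.99x → x_m = 46.8116.
Social marginal cost = private MC + MEC = 5.58 + 3.26x.
Set SMC = demand: 5.58 + 3.26x = 171.37 - 0.99x → x* = 39.0094.
The welfare-loss triangle has base |x_m − x*| and height MEC(x_m) (the vertical gap between SMC and demand is zero at x* and MEC at x_m).
DWL = ½ × 7.8022 × 33.1594 = 129.3581.

DWL = $129.36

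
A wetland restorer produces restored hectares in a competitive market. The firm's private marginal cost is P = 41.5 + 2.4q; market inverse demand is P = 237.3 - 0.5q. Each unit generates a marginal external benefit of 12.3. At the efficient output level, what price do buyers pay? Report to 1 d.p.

Social marginal cost = private MC − MEB = 29.2 + 2.4q.
Set SMC = demand: 29.2 + 2.4q = 237.3 - 0.5q → q* = 71.7586.
Consumer price on the demand curve at q*: 237.3 − 0.5×71.7586 = 201.4207.

P = 201.4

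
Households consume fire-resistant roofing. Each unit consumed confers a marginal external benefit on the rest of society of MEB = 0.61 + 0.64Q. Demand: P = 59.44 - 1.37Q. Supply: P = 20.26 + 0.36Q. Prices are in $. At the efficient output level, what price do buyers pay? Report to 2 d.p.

Social marginal benefit = demand + MEB = 60.05 - 0.73Q.
Set SMB = MC: 60.05 - 0.73Q = 20.26 + 0.36Q → Q* = 36.5046.
Consumer price on the demand curve at Q*: 59.44 − 1.37×36.5046 = 9.4287.

P = $9.43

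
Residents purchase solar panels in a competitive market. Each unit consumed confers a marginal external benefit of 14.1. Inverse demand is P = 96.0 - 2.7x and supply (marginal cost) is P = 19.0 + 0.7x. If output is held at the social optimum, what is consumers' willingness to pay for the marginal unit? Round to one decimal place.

Social marginal benefit = demand + MEB = 110.1 - 2.7x.
Set SMB = MC: 110.1 - 2.7x = 19.0 + 0.7x → x* = 26.7941.
Consumer price on the demand curve at x*: 96.0 − 2.7×26.7941 = 23.6559.

P = 23.7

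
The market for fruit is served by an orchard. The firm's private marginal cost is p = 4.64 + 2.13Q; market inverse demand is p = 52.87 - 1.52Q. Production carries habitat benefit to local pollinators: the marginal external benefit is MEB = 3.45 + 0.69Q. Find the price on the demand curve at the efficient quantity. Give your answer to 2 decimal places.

P = 26.33

Social marginal cost = private MC − MEB = 1.19 + 1.44Q.
Set SMC = demand: 1.19 + 1.44Q = 52.87 - 1.52Q → Q* = 17.4595.
Consumer price on the demand curve at Q*: 52.87 − 1.52×17.4595 = 26.3316.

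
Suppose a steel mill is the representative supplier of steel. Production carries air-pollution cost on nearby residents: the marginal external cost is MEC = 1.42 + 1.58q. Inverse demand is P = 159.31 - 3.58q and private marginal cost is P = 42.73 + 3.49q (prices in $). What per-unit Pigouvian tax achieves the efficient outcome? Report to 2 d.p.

tax = $22.46 per unit

Social marginal cost = private MC + MEC = 44.15 + 5.07q.
Set SMC = demand: 44.15 + 5.07q = 159.31 - 3.58q → q* = 13.3133.
The Pigouvian tax equals MEC at q*: 1.42 + 1.58×13.3133 = 22.4550.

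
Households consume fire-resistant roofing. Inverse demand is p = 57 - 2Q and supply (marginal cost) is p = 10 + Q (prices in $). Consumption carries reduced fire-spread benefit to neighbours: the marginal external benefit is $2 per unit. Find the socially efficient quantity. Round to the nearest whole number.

Q* = 16

Social marginal benefit = demand + MEB = 59 - 2Q.
Set SMB = MC: 59 - 2Q = 10 + Q → Q* = 16.3333.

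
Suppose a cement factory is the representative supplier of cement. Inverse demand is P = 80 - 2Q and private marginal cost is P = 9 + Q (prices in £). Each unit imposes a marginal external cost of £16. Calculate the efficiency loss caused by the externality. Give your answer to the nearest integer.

DWL = £43

Market equilibrium (private): 9 + Q = 80 - 2Q → Q_m = 23.6667.
Social marginal cost = private MC + MEC = 25 + Q.
Set SMC = demand: 25 + Q = 80 - 2Q → Q* = 18.3333.
Between Q* and Q_m the wedge SMC − demand runs linearly from 0 to MEC(Q_m), so the loss is a triangle.
DWL = ½ × 5.3334 × 16.0000 = 42.6672.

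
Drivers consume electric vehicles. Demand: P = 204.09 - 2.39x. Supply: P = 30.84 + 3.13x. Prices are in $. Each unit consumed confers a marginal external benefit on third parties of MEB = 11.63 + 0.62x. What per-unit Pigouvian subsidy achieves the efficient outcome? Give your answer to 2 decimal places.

Social marginal benefit = demand + MEB = 215.72 - 1.77x.
Set SMB = MC: 215.72 - 1.77x = 30.84 + 3.13x → x* = 37.7306.
The Pigouvian subsidy equals MEB at x*: 11.63 + 0.62×37.7306 = 35.0230.

subsidy = $35.02 per unit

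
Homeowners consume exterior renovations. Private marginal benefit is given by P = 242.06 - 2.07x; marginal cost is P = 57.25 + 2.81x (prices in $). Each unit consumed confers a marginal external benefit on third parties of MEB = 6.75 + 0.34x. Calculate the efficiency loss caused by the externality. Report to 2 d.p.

Market equilibrium (private): 57.25 + 2.81x = 242.06 - 2.07x → x_m = 37.8709.
Social marginal benefit = demand + MEB = 248.81 - 1.73x.
Set SMB = MC: 248.81 - 1.73x = 57.25 + 2.81x → x* = 42.1938.
The welfare-loss triangle has base |x_m − x*| and height MEB(x_m) (the vertical gap between SMB and MC is zero at x* and MEB at x_m).
DWL = ½ × 4.3229 × 19.6261 = 42.4208.

DWL = $42.42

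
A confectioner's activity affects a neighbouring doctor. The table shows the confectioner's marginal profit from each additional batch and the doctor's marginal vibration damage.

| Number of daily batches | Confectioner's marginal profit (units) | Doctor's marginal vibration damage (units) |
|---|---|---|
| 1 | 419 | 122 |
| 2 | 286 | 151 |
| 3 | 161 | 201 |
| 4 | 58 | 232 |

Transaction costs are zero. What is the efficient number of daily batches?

2

Bargaining reaches the level where marginal profit last exceeds marginal vibration damage.
That holds through level 2 (286 ≥ 151) but not at 3 (161 < 201).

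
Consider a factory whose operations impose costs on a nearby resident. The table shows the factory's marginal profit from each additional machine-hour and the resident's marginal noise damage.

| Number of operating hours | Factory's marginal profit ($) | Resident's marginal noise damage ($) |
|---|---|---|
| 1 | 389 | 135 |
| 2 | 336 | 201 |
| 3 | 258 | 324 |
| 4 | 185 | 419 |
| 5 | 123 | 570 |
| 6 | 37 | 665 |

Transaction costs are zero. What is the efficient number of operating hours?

Bargaining reaches the level where marginal profit last exceeds marginal noise damage.
That holds through level 2 (336 ≥ 201) but not at 3 (258 < 324).

2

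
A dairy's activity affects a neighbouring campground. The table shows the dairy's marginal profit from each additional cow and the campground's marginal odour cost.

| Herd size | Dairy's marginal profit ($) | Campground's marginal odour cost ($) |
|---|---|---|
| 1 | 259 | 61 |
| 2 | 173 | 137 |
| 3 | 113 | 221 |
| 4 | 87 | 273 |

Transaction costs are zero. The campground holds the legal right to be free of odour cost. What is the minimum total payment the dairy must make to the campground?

Efficient level: marginal profit ≥ marginal odour cost through level 2, so k* = 2.
With the campground holding the right, the dairy must at least compensate total damage at k*: 61 + 137 = 198.

$198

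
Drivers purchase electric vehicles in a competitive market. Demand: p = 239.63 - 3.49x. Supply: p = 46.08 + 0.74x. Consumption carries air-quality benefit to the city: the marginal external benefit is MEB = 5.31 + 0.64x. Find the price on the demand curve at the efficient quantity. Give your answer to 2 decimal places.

P = 46.31

Social marginal benefit = demand + MEB = 244.94 - 2.85x.
Set SMB = MC: 244.94 - 2.85x = 46.08 + 0.74x → x* = 55.3928.
Consumer price on the demand curve at x*: 239.63 − 3.49×55.3928 = 46.3091.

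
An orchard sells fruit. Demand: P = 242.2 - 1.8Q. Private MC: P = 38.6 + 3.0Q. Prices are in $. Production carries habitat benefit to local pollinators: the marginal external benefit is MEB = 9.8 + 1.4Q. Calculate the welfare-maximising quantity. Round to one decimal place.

Social marginal cost = private MC − MEB = 28.8 + 1.6Q.
Set SMC = demand: 28.8 + 1.6Q = 242.2 - 1.8Q → Q* = 62.7647.

Q* = 62.8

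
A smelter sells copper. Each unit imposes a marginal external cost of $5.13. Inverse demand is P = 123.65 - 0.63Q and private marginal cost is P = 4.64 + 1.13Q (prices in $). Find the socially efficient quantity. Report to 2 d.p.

Q* = 64.70

Social marginal cost = private MC + MEC = 9.77 + 1.13Q.
Set SMC = demand: 9.77 + 1.13Q = 123.65 - 0.63Q → Q* = 64.7045.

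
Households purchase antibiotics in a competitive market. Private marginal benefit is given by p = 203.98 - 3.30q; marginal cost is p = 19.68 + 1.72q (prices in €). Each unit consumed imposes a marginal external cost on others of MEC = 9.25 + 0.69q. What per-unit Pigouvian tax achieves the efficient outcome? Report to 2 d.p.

tax = €30.40 per unit

Social marginal benefit = demand − MEC = 194.73 - 3.99q.
Set SMB = MC: 194.73 - 3.99q = 19.68 + 1.72q → q* = 30.6567.
The Pigouvian tax equals MEC at q*: 9.25 + 0.69×30.6567 = 30.4031.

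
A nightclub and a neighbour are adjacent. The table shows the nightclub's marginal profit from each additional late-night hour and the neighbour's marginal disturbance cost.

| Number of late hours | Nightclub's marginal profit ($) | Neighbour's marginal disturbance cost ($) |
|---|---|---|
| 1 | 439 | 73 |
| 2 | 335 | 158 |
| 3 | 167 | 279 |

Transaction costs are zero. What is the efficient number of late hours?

Bargaining reaches the level where marginal profit last exceeds marginal disturbance cost.
That holds through level 2 (335 ≥ 158) but not at 3 (167 < 279).

2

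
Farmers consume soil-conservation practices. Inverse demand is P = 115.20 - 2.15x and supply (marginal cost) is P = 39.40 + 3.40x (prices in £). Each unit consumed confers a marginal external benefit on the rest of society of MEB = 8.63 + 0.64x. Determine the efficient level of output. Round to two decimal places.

x* = 17.20

Social marginal benefit = demand + MEB = 123.83 - 1.51x.
Set SMB = MC: 123.83 - 1.51x = 39.40 + 3.40x → x* = 17.1955.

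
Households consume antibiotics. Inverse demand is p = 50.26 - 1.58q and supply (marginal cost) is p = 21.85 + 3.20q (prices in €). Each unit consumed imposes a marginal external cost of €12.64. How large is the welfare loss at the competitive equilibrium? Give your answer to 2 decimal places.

Market equilibrium (private): 21.85 + 3.20q = 50.26 - 1.58q → q_m = 5.9435.
Social marginal benefit = demand − MEC = 37.62 - 1.58q.
Set SMB = MC: 37.62 - 1.58q = 21.85 + 3.20q → q* = 3.2992.
The welfare-loss triangle has base |q_m − q*| and height MEC(q_m) (the vertical gap between SMB and MC is zero at q* and MEC at q_m).
DWL = ½ × 2.6443 × 12.6400 = 16.7120.

DWL = €16.71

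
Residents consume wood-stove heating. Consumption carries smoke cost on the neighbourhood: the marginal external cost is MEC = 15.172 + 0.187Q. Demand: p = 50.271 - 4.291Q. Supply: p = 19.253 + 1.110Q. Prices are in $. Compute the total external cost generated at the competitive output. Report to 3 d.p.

$90.217

Market equilibrium (private): 19.253 + 1.110Q = 50.271 - 4.291Q → Q_m = 5.7430.
Total external cost = ∫₀^{Q_m} (15.172 + 0.187Q) dQ = 15.172×5.7430 + ½×0.187×5.7430² = 90.2166.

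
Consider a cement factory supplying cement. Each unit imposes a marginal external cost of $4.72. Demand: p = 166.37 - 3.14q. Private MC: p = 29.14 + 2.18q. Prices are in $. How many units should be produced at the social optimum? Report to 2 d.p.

q* = 24.91

Social marginal cost = private MC + MEC = 33.86 + 2.18q.
Set SMC = demand: 33.86 + 2.18q = 166.37 - 3.14q → q* = 24.9079.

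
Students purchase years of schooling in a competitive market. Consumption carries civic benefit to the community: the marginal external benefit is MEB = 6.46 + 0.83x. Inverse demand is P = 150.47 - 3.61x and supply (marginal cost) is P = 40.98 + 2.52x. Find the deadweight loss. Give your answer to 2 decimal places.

Market equilibrium (private): 40.98 + 2.52x = 150.47 - 3.61x → x_m = 17.8613.
Social marginal benefit = demand + MEB = 156.93 - 2.78x.
Set SMB = MC: 156.93 - 2.78x = 40.98 + 2.52x → x* = 21.8774.
The loss is the area between SMB and MC from x* to x_m; with linear curves that's a triangle of height MEB(x_m).
DWL = ½ × 4.0161 × 21.2849 = 42.7411.

DWL = 42.74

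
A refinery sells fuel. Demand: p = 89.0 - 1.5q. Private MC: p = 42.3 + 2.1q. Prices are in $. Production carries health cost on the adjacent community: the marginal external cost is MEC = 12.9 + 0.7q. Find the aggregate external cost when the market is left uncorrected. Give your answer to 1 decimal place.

$226.2

Market equilibrium (private): 42.3 + 2.1q = 89.0 - 1.5q → q_m = 12.9722.
Total external cost = ∫₀^{q_m} (12.9 + 0.7q) dq = 12.9×12.9722 + ½×0.7×12.9722² = 226.2387.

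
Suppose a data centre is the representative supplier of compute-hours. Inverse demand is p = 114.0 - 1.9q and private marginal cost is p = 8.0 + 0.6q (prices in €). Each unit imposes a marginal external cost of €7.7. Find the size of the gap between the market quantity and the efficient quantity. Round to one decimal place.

Market equilibrium (private): 8.0 + 0.6q = 114.0 - 1.9q → q_m = 42.4000.
Social marginal cost = private MC + MEC = 15.7 + 0.6q.
Set SMC = demand: 15.7 + 0.6q = 114.0 - 1.9q → q* = 39.3200.
Gap = |42.4000 − 39.3200| = 3.0800.

3.1 units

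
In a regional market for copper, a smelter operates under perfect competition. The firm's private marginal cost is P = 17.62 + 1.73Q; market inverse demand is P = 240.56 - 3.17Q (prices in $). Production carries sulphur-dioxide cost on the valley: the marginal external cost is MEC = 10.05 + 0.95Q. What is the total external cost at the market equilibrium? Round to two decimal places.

Market equilibrium (private): 17.62 + 1.73Q = 240.56 - 3.17Q → Q_m = 45.4980.
Total external cost = ∫₀^{Q_m} (10.05 + 0.95Q) dQ = 10.05×45.4980 + ½×0.95×45.4980² = 1440.5372.

$1440.54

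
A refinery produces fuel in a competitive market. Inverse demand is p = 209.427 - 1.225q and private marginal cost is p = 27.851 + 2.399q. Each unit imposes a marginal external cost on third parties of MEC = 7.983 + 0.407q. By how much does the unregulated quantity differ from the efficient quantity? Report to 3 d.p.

7.039 units

Market equilibrium (private): 27.851 + 2.399q = 209.427 - 1.225q → q_m = 50.1038.
Social marginal cost = private MC + MEC = 35.834 + 2.806q.
Set SMC = demand: 35.834 + 2.806q = 209.427 - 1.225q → q* = 43.0645.
Gap = |50.1038 − 43.0645| = 7.0393.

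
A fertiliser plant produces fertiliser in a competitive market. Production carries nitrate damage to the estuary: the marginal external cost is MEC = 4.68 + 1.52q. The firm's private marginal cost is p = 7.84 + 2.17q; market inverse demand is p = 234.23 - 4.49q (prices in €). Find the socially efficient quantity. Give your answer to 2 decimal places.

q* = 27.10

Social marginal cost = private MC + MEC = 12.52 + 3.69q.
Set SMC = demand: 12.52 + 3.69q = 234.23 - 4.49q → q* = 27.1039.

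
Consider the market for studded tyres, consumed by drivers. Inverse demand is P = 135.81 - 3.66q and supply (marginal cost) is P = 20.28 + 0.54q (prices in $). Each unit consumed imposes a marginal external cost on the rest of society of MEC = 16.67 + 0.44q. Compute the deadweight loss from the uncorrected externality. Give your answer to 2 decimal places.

Market equilibrium (private): 20.28 + 0.54q = 135.81 - 3.66q → q_m = 27.5071.
Social marginal benefit = demand − MEC = 119.14 - 4.10q.
Set SMB = MC: 119.14 - 4.10q = 20.28 + 0.54q → q* = 21.3060.
Between q* and q_m the wedge MC − SMB runs linearly from 0 to MEC(q_m), so the loss is a triangle.
DWL = ½ × 6.2011 × 28.7731 = 89.2124.

DWL = $89.21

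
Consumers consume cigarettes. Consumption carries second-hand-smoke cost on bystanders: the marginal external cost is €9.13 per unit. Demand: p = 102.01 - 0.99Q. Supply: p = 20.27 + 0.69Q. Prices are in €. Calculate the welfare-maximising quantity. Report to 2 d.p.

Q* = 43.22

Social marginal benefit = demand − MEC = 92.88 - 0.99Q.
Set SMB = MC: 92.88 - 0.99Q = 20.27 + 0.69Q → Q* = 43.2202.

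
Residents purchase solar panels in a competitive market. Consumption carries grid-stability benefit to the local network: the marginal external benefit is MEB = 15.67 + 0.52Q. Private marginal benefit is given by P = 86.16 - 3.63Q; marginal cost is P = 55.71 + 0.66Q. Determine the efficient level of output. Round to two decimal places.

Social marginal benefit = demand + MEB = 101.83 - 3.11Q.
Set SMB = MC: 101.83 - 3.11Q = 55.71 + 0.66Q → Q* = 12.2334.

Q* = 12.23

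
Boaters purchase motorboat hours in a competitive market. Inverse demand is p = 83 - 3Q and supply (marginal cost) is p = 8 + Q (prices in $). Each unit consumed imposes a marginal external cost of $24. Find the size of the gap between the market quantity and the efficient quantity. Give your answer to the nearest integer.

Market equilibrium (private): 8 + Q = 83 - 3Q → Q_m = 18.7500.
Social marginal benefit = demand − MEC = 59 - 3Q.
Set SMB = MC: 59 - 3Q = 8 + Q → Q* = 12.7500.
Gap = |18.7500 − 12.7500| = 6.0000.

6 units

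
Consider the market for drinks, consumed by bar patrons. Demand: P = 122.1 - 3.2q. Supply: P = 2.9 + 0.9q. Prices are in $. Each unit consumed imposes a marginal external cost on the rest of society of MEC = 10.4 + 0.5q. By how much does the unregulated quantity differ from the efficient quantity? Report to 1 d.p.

5.4 units

Market equilibrium (private): 2.9 + 0.9q = 122.1 - 3.2q → q_m = 29.0732.
Social marginal benefit = demand − MEC = 111.7 - 3.7q.
Set SMB = MC: 111.7 - 3.7q = 2.9 + 0.9q → q* = 23.6522.
Gap = |29.0732 − 23.6522| = 5.4210.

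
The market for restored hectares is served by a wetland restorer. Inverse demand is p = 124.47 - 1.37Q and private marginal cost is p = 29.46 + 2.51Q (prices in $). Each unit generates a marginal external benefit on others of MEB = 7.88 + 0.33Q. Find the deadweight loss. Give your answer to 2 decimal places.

DWL = $35.88

Market equilibrium (private): 29.46 + 2.51Q = 124.47 - 1.37Q → Q_m = 24.4871.
Social marginal cost = private MC − MEB = 21.58 + 2.18Q.
Set SMC = demand: 21.58 + 2.18Q = 124.47 - 1.37Q → Q* = 28.9831.
Height of the DWL triangle at Q_m is demand(Q_m) − SMC(Q_m) = MEB(Q_m) = 15.9607.
DWL = ½ × 4.4960 × 15.9607 = 35.8797.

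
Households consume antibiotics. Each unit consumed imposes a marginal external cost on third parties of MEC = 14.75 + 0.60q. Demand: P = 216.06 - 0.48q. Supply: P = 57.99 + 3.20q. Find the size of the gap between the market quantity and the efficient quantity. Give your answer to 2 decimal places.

9.47 units

Market equilibrium (private): 57.99 + 3.20q = 216.06 - 0.48q → q_m = 42.9538.
Social marginal benefit = demand − MEC = 201.31 - 1.08q.
Set SMB = MC: 201.31 - 1.08q = 57.99 + 3.20q → q* = 33.4860.
Gap = |42.9538 − 33.4860| = 9.4678.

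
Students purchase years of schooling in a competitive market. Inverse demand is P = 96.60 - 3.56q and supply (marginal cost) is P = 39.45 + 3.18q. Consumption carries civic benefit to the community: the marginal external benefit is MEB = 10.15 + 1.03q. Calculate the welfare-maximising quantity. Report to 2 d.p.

q* = 11.79

Social marginal benefit = demand + MEB = 106.75 - 2.53q.
Set SMB = MC: 106.75 - 2.53q = 39.45 + 3.18q → q* = 11.7863.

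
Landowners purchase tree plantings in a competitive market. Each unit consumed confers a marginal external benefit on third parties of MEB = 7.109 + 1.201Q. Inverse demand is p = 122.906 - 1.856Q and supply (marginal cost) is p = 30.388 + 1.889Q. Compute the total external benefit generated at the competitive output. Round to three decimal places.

542.113

Market equilibrium (private): 30.388 + 1.889Q = 122.906 - 1.856Q → Q_m = 24.7044.
Total external benefit = ∫₀^{Q_m} (7.109 + 1.201Q) dQ = 7.109×24.7044 + ½×1.201×24.7044² = 542.1132.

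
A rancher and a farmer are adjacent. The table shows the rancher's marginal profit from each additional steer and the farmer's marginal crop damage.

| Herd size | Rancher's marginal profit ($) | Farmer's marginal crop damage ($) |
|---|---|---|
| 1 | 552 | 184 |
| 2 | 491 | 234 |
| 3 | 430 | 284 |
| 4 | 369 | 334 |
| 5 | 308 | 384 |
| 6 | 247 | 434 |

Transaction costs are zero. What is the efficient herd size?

4

Bargaining reaches the level where marginal profit last exceeds marginal crop damage.
That holds through level 4 (369 ≥ 334) but not at 5 (308 < 384).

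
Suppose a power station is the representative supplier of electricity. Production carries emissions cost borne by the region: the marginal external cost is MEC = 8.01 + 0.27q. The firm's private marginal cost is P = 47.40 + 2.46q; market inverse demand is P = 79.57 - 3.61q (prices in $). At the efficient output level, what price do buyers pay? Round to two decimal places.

Social marginal cost = private MC + MEC = 55.41 + 2.73q.
Set SMC = demand: 55.41 + 2.73q = 79.57 - 3.61q → q* = 3.8107.
Consumer price on the demand curve at q*: 79.57 − 3.61×3.8107 = 65.8134.

P = $65.81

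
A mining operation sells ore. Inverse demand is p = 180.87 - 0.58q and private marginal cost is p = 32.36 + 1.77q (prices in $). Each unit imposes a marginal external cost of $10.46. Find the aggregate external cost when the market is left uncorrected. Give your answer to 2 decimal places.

$661.03

Market equilibrium (private): 32.36 + 1.77q = 180.87 - 0.58q → q_m = 63.1957.
Total external cost = MEC × q_m = 10.46 × 63.1957 = 661.0270.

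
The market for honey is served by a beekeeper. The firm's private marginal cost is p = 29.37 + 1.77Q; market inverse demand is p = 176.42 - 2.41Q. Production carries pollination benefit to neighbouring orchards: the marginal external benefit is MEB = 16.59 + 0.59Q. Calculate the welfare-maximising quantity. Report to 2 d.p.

Q* = 45.58

Social marginal cost = private MC − MEB = 12.78 + 1.18Q.
Set SMC = demand: 12.78 + 1.18Q = 176.42 - 2.41Q → Q* = 45.5822.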